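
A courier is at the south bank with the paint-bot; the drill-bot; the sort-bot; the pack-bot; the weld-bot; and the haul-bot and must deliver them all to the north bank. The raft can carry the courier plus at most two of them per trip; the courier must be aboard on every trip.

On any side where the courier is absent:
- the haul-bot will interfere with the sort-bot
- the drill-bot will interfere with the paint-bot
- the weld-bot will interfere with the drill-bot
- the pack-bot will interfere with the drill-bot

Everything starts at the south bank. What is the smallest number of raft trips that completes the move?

Counting alone: the courier can take at most 2 across per trip to the north bank, so moving all 6 needs at least 3 loaded trips out, with a return between consecutive ones — at least 5 crossings.
The safety rule pushes this higher. Following every safe sequence of crossings, the most of the 6 that can be at the north bank as the raft arrives there on crossing 5 is 5 — never all 6.
So no plan with fewer than 7 crossings exists, and this one achieves 7:
1. Courier goes to the north bank with the drill-bot and the sort-bot.
2. Courier goes back to the south bank alone.
3. Courier goes to the north bank with the paint-bot.
4. Courier goes back to the south bank with the drill-bot.
5. Courier goes to the north bank with the pack-bot and the weld-bot.
6. Courier goes back to the south bank alone.
7. Courier goes to the north bank with the drill-bot and the haul-bot.

7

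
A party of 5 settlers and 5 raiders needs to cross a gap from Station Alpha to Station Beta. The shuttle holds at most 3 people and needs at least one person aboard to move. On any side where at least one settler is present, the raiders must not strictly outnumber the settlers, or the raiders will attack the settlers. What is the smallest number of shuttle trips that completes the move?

11

Counting alone: each trip to Station Beta takes at most 3 across and each return brings at least 1 back, so after t trips out (and t−1 returns) at most 3t − (t−1) of the 10 are across; that first reaches 10 at t = 5, so at least 9 crossings are needed.
The safety rule pushes this higher. Following every safe sequence of crossings, the most of the 10 that can be at Station Beta as the shuttle arrives there on crossing 9 is 9 — never all 10.
So no plan with fewer than 11 crossings exists, and this one achieves 11:
1. 2 raiders → Station Beta.  (Station Alpha: 5S 3R; Station Beta: 0S 2R)
2. 1 raider ← Station Alpha.  (Station Alpha: 5S 4R; Station Beta: 0S 1R)
3. 3 raiders → Station Beta.  (Station Alpha: 5S 1R; Station Beta: 0S 4R)
4. 1 raider ← Station Alpha.  (Station Alpha: 5S 2R; Station Beta: 0S 3R)
5. 3 settlers → Station Beta.  (Station Alpha: 2S 2R; Station Beta: 3S 3R)
6. 1 settler and 1 raider ← Station Alpha.  (Station Alpha: 3S 3R; Station Beta: 2S 2R)
7. 3 settlers → Station Beta.  (Station Alpha: 0S 3R; Station Beta: 5S 2R)
8. 1 raider ← Station Alpha.  (Station Alpha: 0S 4R; Station Beta: 5S 1R)
9. 2 raiders → Station Beta.  (Station Alpha: 0S 2R; Station Beta: 5S 3R)
10. 1 raider ← Station Alpha.  (Station Alpha: 0S 3R; Station Beta: 5S 2R)
11. 3 raiders → Station Beta.  (Station Alpha: 0S 0R; Station Beta: 5S 5R)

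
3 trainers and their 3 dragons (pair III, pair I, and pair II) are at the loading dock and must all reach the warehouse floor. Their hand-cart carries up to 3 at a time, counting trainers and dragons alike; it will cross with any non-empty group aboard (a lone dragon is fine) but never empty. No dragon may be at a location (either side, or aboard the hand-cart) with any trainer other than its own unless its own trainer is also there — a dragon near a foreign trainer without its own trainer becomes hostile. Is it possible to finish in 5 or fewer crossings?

Yes

Yes — this plan uses 5 crossings (≤ 5):
1. dragon III and trainer III cross → the warehouse floor.
2. trainer III crosses ← the loading dock.
3. trainer I, trainer II, and trainer III cross → the warehouse floor.
4. dragon III crosses ← the loading dock.
5. dragon I, dragon II, and dragon III cross → the warehouse floor.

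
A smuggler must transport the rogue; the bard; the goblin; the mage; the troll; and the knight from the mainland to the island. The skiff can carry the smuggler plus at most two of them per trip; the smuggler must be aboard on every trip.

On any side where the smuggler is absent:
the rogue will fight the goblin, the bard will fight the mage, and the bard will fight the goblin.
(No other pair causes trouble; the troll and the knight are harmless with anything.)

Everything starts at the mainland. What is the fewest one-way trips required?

Counting alone: the smuggler can take at most 2 across per trip to the island, so moving all 6 needs at least 3 loaded trips out, with a return between consecutive ones — at least 5 crossings.
The plan below uses exactly 5 crossings, so it is optimal:
1. Smuggler goes to the island with the bard and the rogue.  [the mainland: the goblin, the knight, the mage, the troll | the island: the bard, the rogue]
2. Smuggler goes back to the mainland alone.  [the mainland: the goblin, the knight, the mage, the troll | the island: the bard, the rogue]
3. Smuggler goes to the island with the knight and the troll.  [the mainland: the goblin, the mage | the island: the bard, the knight, the rogue, the troll]
4. Smuggler goes back to the mainland alone.  [the mainland: the goblin, the mage | the island: the bard, the knight, the rogue, the troll]
5. Smuggler goes to the island with the goblin and the mage.  [the mainland: — | the island: the bard, the goblin, the knight, the mage, the rogue, the troll]

5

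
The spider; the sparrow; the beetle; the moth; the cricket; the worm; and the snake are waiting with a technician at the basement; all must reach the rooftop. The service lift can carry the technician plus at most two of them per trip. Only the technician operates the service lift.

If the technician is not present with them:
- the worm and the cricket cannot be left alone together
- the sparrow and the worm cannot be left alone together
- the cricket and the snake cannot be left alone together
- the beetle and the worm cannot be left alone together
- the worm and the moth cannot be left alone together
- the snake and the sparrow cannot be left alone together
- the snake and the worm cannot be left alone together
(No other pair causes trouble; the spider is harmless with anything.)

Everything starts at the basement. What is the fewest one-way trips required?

11

Counting alone: the technician can take at most 2 across per trip to the rooftop, so moving all 7 needs at least 4 loaded trips out, with a return between consecutive ones — at least 7 crossings.
The safety rule pushes this higher. Following every safe sequence of crossings, the most of the 7 that can be at the rooftop as the service lift arrives there on crossings 7, 9 is 5, 6 respectively — never all 7.
So no plan with fewer than 11 crossings exists, and this one achieves 11:
1. Technician goes to the rooftop with the snake and the worm.  [the basement: the beetle, the cricket, the moth, the sparrow, the spider | the rooftop: the snake, the worm]
2. Technician goes back to the basement with the worm.  [the basement: the beetle, the cricket, the moth, the sparrow, the spider, the worm | the rooftop: the snake]
3. Technician goes to the rooftop with the spider and the worm.  [the basement: the beetle, the cricket, the moth, the sparrow | the rooftop: the snake, the spider, the worm]
4. Technician goes back to the basement with the worm.  [the basement: the beetle, the cricket, the moth, the sparrow, the worm | the rooftop: the snake, the spider]
5. Technician goes to the rooftop with the beetle and the worm.  [the basement: the cricket, the moth, the sparrow | the rooftop: the beetle, the snake, the spider, the worm]
6. Technician goes back to the basement with the worm.  [the basement: the cricket, the moth, the sparrow, the worm | the rooftop: the beetle, the snake, the spider]
7. Technician goes to the rooftop with the moth and the worm.  [the basement: the cricket, the sparrow | the rooftop: the beetle, the moth, the snake, the spider, the worm]
8. Technician goes back to the basement with the worm.  [the basement: the cricket, the sparrow, the worm | the rooftop: the beetle, the moth, the snake, the spider]
9. Technician goes to the rooftop with the cricket and the sparrow.  [the basement: the worm | the rooftop: the beetle, the cricket, the moth, the snake, the sparrow, the spider]
10. Technician goes back to the basement with the snake.  [the basement: the snake, the worm | the rooftop: the beetle, the cricket, the moth, the sparrow, the spider]
11. Technician goes to the rooftop with the snake and the worm.  [the basement: — | the rooftop: the beetle, the cricket, the moth, the snake, the sparrow, the spider, the worm]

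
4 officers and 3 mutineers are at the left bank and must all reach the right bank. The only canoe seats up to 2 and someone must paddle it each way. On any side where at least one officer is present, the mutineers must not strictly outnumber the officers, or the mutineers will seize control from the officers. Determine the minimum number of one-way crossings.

Counting alone: each trip to the right bank takes at most 2 across and each return brings at least 1 back, so after t trips out (and t−1 returns) at most 2t − (t−1) of the 7 are across; that first reaches 7 at t = 6, so at least 11 crossings are needed.
The plan below uses exactly 11 crossings, so it is optimal:
1. 2 mutineers → the right bank.  (the left bank: 4O 1M; the right bank: 0O 2M)
2. 1 mutineer ← the left bank.  (the left bank: 4O 2M; the right bank: 0O 1M)
3. 2 mutineers → the right bank.  (the left bank: 4O 0M; the right bank: 0O 3M)
4. 1 mutineer ← the left bank.  (the left bank: 4O 1M; the right bank: 0O 2M)
5. 2 officers → the right bank.  (the left bank: 2O 1M; the right bank: 2O 2M)
6. 1 mutineer ← the left bank.  (the left bank: 2O 2M; the right bank: 2O 1M)
7. 1 officer and 1 mutineer → the right bank.  (the left bank: 1O 1M; the right bank: 3O 2M)
8. 1 officer ← the left bank.  (the left bank: 2O 1M; the right bank: 2O 2M)
9. 1 officer and 1 mutineer → the right bank.  (the left bank: 1O 0M; the right bank: 3O 3M)
10. 1 mutineer ← the left bank.  (the left bank: 1O 1M; the right bank: 3O 2M)
11. 1 officer and 1 mutineer → the right bank.  (the left bank: 0O 0M; the right bank: 4O 3M)

11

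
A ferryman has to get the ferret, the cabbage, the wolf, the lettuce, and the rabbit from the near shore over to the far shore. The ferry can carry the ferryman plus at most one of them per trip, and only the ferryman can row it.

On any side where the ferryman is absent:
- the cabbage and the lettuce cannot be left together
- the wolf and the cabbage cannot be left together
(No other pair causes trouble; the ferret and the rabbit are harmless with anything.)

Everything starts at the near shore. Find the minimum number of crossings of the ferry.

Counting alone: the ferryman can take at most 1 across per trip to the far shore, so moving all 5 needs at least 5 loaded trips out, with a return between consecutive ones — at least 9 crossings.
The safety rule pushes this higher. Following every safe sequence of crossings, the most of the 5 that can be at the far shore as the ferry arrives there on crossing 9 is 4 — never all 5.
So no plan with fewer than 11 crossings exists, and this one achieves 11:
1. Ferryman goes to the far shore with the cabbage.
2. Ferryman goes back to the near shore alone.
3. Ferryman goes to the far shore with the ferret.
4. Ferryman goes back to the near shore alone.
5. Ferryman goes to the far shore with the wolf.
6. Ferryman goes back to the near shore with the cabbage.
7. Ferryman goes to the far shore with the lettuce.
8. Ferryman goes back to the near shore alone.
9. Ferryman goes to the far shore with the rabbit.
10. Ferryman goes back to the near shore alone.
11. Ferryman goes to the far shore with the cabbage.

11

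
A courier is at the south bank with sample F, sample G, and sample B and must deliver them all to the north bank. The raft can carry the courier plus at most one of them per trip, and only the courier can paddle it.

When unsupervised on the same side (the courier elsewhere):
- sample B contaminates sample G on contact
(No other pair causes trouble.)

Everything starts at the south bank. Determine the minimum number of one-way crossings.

Counting alone: the courier can take at most 1 across per trip to the north bank, so moving all 3 needs at least 3 loaded trips out, with a return between consecutive ones — at least 5 crossings.
The plan below uses exactly 5 crossings, so it is optimal:
1. Courier goes to the north bank with sample G.  [the south bank: sample B, sample F | the north bank: sample G]
2. Courier goes back to the south bank alone.  [the south bank: sample B, sample F | the north bank: sample G]
3. Courier goes to the north bank with sample F.  [the south bank: sample B | the north bank: sample F, sample G]
4. Courier goes back to the south bank alone.  [the south bank: sample B | the north bank: sample F, sample G]
5. Courier goes to the north bank with sample B.  [the south bank: — | the north bank: sample B, sample F, sample G]

5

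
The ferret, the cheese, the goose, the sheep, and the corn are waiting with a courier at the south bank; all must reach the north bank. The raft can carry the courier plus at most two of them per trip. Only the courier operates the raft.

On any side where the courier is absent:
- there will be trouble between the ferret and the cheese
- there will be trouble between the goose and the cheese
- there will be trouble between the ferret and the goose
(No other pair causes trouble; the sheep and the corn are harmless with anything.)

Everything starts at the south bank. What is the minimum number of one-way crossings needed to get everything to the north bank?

7

Counting alone: the courier can take at most 2 across per trip to the north bank, so moving all 5 needs at least 3 loaded trips out, with a return between consecutive ones — at least 5 crossings.
The safety rule pushes this higher. Following every safe sequence of crossings, the most of the 5 that can be at the north bank as the raft arrives there on crossing 5 is 4 — never all 5.
So no plan with fewer than 7 crossings exists, and this one achieves 7:
1. Courier goes to the north bank with the cheese and the ferret.
2. Courier goes back to the south bank with the ferret.
3. Courier goes to the north bank with the ferret and the sheep.
4. Courier goes back to the south bank with the ferret.
5. Courier goes to the north bank with the corn and the ferret.
6. Courier goes back to the south bank with the ferret.
7. Courier goes to the north bank with the ferret and the goose.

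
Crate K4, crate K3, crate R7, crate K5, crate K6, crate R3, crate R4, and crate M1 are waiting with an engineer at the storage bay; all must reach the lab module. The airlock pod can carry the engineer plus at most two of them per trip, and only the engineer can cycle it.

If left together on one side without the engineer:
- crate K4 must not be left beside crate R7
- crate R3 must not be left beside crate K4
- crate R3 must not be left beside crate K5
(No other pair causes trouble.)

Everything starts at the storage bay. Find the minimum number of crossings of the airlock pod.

Counting alone: the engineer can take at most 2 across per trip to the lab module, so moving all 8 needs at least 4 loaded trips out, with a return between consecutive ones — at least 7 crossings.
The plan below uses exactly 7 crossings, so it is optimal:
1. Engineer goes to the lab module with crate K4 and crate K5.  [the storage bay: crate K3, crate K6, crate M1, crate R3, crate R4, crate R7 | the lab module: crate K4, crate K5]
2. Engineer goes back to the storage bay alone.  [the storage bay: crate K3, crate K6, crate M1, crate R3, crate R4, crate R7 | the lab module: crate K4, crate K5]
3. Engineer goes to the lab module with crate K3 and crate K6.  [the storage bay: crate M1, crate R3, crate R4, crate R7 | the lab module: crate K3, crate K4, crate K5, crate K6]
4. Engineer goes back to the storage bay alone.  [the storage bay: crate M1, crate R3, crate R4, crate R7 | the lab module: crate K3, crate K4, crate K5, crate K6]
5. Engineer goes to the lab module with crate M1 and crate R4.  [the storage bay: crate R3, crate R7 | the lab module: crate K3, crate K4, crate K5, crate K6, crate M1, crate R4]
6. Engineer goes back to the storage bay alone.  [the storage bay: crate R3, crate R7 | the lab module: crate K3, crate K4, crate K5, crate K6, crate M1, crate R4]
7. Engineer goes to the lab module with crate R3 and crate R7.  [the storage bay: — | the lab module: crate K3, crate K4, crate K5, crate K6, crate M1, crate R3, crate R4, crate R7]

7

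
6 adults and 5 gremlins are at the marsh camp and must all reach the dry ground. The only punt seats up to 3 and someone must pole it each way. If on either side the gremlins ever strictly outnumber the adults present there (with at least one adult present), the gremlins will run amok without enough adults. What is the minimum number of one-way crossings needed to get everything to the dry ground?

9

Counting alone: each trip to the dry ground takes at most 3 across and each return brings at least 1 back, so after t trips out (and t−1 returns) at most 3t − (t−1) of the 11 are across; that first reaches 11 at t = 5, so at least 9 crossings are needed.
The plan below uses exactly 9 crossings, so it is optimal:
1. 3 gremlins → the dry ground.  (the marsh camp: 6A 2G; the dry ground: 0A 3G)
2. 1 gremlin ← the marsh camp.  (the marsh camp: 6A 3G; the dry ground: 0A 2G)
3. 3 adults → the dry ground.  (the marsh camp: 3A 3G; the dry ground: 3A 2G)
4. 1 adult ← the marsh camp.  (the marsh camp: 4A 3G; the dry ground: 2A 2G)
5. 2 adults and 1 gremlin → the dry ground.  (the marsh camp: 2A 2G; the dry ground: 4A 3G)
6. 1 adult ← the marsh camp.  (the marsh camp: 3A 2G; the dry ground: 3A 3G)
7. 2 adults and 1 gremlin → the dry ground.  (the marsh camp: 1A 1G; the dry ground: 5A 4G)
8. 1 adult ← the marsh camp.  (the marsh camp: 2A 1G; the dry ground: 4A 4G)
9. 2 adults and 1 gremlin → the dry ground.  (the marsh camp: 0A 0G; the dry ground: 6A 5G)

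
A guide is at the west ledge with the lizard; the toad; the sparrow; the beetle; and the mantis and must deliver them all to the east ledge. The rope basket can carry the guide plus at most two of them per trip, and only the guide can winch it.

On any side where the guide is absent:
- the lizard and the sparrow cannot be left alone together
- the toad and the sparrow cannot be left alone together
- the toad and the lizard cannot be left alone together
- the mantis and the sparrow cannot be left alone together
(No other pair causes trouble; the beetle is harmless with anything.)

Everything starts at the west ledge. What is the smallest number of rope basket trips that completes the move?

Counting alone: the guide can take at most 2 across per trip to the east ledge, so moving all 5 needs at least 3 loaded trips out, with a return between consecutive ones — at least 5 crossings.
The safety rule pushes this higher. Following every safe sequence of crossings, the most of the 5 that can be at the east ledge as the rope basket arrives there on crossing 5 is 4 — never all 5.
So no plan with fewer than 7 crossings exists, and this one achieves 7:
1. Guide goes to the east ledge with the lizard and the sparrow.  [the west ledge: the beetle, the mantis, the toad | the east ledge: the lizard, the sparrow]
2. Guide goes back to the west ledge with the lizard.  [the west ledge: the beetle, the lizard, the mantis, the toad | the east ledge: the sparrow]
3. Guide goes to the east ledge with the beetle and the lizard.  [the west ledge: the mantis, the toad | the east ledge: the beetle, the lizard, the sparrow]
4. Guide goes back to the west ledge with the lizard.  [the west ledge: the lizard, the mantis, the toad | the east ledge: the beetle, the sparrow]
5. Guide goes to the east ledge with the lizard and the mantis.  [the west ledge: the toad | the east ledge: the beetle, the lizard, the mantis, the sparrow]
6. Guide goes back to the west ledge with the sparrow.  [the west ledge: the sparrow, the toad | the east ledge: the beetle, the lizard, the mantis]
7. Guide goes to the east ledge with the sparrow and the toad.  [the west ledge: — | the east ledge: the beetle, the lizard, the mantis, the sparrow, the toad]

7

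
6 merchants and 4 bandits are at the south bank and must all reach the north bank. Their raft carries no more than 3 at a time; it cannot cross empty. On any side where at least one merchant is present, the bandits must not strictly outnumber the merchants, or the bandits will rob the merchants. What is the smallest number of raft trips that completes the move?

9

Counting alone: each trip to the north bank takes at most 3 across and each return brings at least 1 back, so after t trips out (and t−1 returns) at most 3t − (t−1) of the 10 are across; that first reaches 10 at t = 5, so at least 9 crossings are needed.
The plan below uses exactly 9 crossings, so it is optimal:
1. 2 bandits → the north bank.  (the south bank: 6M 2B; the north bank: 0M 2B)
2. 1 bandit ← the south bank.  (the south bank: 6M 3B; the north bank: 0M 1B)
3. 3 bandits → the north bank.  (the south bank: 6M 0B; the north bank: 0M 4B)
4. 1 bandit ← the south bank.  (the south bank: 6M 1B; the north bank: 0M 3B)
5. 3 merchants → the north bank.  (the south bank: 3M 1B; the north bank: 3M 3B)
6. 1 bandit ← the south bank.  (the south bank: 3M 2B; the north bank: 3M 2B)
7. 1 merchant and 2 bandits → the north bank.  (the south bank: 2M 0B; the north bank: 4M 4B)
8. 1 bandit ← the south bank.  (the south bank: 2M 1B; the north bank: 4M 3B)
9. 2 merchants and 1 bandit → the north bank.  (the south bank: 0M 0B; the north bank: 6M 4B)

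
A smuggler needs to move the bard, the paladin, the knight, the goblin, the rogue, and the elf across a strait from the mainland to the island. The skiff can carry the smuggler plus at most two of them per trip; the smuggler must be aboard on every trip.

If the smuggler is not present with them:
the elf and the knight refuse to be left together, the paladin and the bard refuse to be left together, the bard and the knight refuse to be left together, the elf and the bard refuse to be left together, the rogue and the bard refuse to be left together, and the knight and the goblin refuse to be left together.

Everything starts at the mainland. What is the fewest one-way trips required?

9

Counting alone: the smuggler can take at most 2 across per trip to the island, so moving all 6 needs at least 3 loaded trips out, with a return between consecutive ones — at least 5 crossings.
The safety rule pushes this higher. Following every safe sequence of crossings, the most of the 6 that can be at the island as the skiff arrives there on crossings 5, 7 is 4, 5 respectively — never all 6.
So no plan with fewer than 9 crossings exists, and this one achieves 9:
1. Smuggler goes to the island with the bard and the knight.
2. Smuggler goes back to the mainland with the bard.
3. Smuggler goes to the island with the bard and the paladin.
4. Smuggler goes back to the mainland with the bard.
5. Smuggler goes to the island with the bard and the rogue.
6. Smuggler goes back to the mainland with the bard.
7. Smuggler goes to the island with the elf and the goblin.
8. Smuggler goes back to the mainland with the knight.
9. Smuggler goes to the island with the bard and the knight.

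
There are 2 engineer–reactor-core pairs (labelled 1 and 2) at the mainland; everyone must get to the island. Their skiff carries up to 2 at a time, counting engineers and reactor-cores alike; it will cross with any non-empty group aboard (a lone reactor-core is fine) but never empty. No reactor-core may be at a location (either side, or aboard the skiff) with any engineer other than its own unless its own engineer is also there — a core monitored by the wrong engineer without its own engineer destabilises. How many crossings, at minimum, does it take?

5

Counting alone: each trip to the island takes at most 2 across and each return brings at least 1 back, so after t trips out (and t−1 returns) at most 2t − (t−1) of the 4 are across; that first reaches 4 at t = 3, so at least 5 crossings are needed.
The plan below uses exactly 5 crossings, so it is optimal:
1. engineer 1 and reactor-core 1 cross → the island.
2. engineer 1 crosses ← the mainland.
3. engineer 1 and engineer 2 cross → the island.
4. engineer 2 crosses ← the mainland.
5. engineer 2 and reactor-core 2 cross → the island.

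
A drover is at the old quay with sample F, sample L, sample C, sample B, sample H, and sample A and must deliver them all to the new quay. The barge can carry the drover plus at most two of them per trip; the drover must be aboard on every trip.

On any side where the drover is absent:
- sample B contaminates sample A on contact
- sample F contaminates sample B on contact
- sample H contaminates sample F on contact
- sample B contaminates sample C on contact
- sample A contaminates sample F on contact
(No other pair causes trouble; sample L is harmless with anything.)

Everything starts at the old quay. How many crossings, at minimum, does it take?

9

Counting alone: the drover can take at most 2 across per trip to the new quay, so moving all 6 needs at least 3 loaded trips out, with a return between consecutive ones — at least 5 crossings.
The safety rule pushes this higher. Following every safe sequence of crossings, the most of the 6 that can be at the new quay as the barge arrives there on crossings 5, 7 is 4, 5 respectively — never all 6.
So no plan with fewer than 9 crossings exists, and this one achieves 9:
1. Drover goes to the new quay with sample B and sample F.
2. Drover goes back to the old quay with sample F.
3. Drover goes to the new quay with sample F and sample L.
4. Drover goes back to the old quay with sample F.
5. Drover goes to the new quay with sample C and sample F.
6. Drover goes back to the old quay with sample B.
7. Drover goes to the new quay with sample A and sample H.
8. Drover goes back to the old quay with sample F.
9. Drover goes to the new quay with sample B and sample F.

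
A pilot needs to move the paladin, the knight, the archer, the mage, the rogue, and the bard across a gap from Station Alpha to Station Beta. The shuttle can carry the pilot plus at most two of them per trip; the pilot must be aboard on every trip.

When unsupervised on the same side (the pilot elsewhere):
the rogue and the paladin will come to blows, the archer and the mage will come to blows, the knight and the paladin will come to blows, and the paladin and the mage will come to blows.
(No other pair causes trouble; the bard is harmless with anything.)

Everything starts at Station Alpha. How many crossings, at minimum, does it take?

Counting alone: the pilot can take at most 2 across per trip to Station Beta, so moving all 6 needs at least 3 loaded trips out, with a return between consecutive ones — at least 5 crossings.
The safety rule pushes this higher. Following every safe sequence of crossings, the most of the 6 that can be at Station Beta as the shuttle arrives there on crossing 5 is 5 — never all 6.
So no plan with fewer than 7 crossings exists, and this one achieves 7:
1. Pilot goes to Station Beta with the archer and the paladin.  [Station Alpha: the bard, the knight, the mage, the rogue | Station Beta: the archer, the paladin]
2. Pilot goes back to Station Alpha alone.  [Station Alpha: the bard, the knight, the mage, the rogue | Station Beta: the archer, the paladin]
3. Pilot goes to Station Beta with the bard.  [Station Alpha: the knight, the mage, the rogue | Station Beta: the archer, the bard, the paladin]
4. Pilot goes back to Station Alpha alone.  [Station Alpha: the knight, the mage, the rogue | Station Beta: the archer, the bard, the paladin]
5. Pilot goes to Station Beta with the knight and the rogue.  [Station Alpha: the mage | Station Beta: the archer, the bard, the knight, the paladin, the rogue]
6. Pilot goes back to Station Alpha with the paladin.  [Station Alpha: the mage, the paladin | Station Beta: the archer, the bard, the knight, the rogue]
7. Pilot goes to Station Beta with the mage and the paladin.  [Station Alpha: — | Station Beta: the archer, the bard, the knight, the mage, the paladin, the rogue]

7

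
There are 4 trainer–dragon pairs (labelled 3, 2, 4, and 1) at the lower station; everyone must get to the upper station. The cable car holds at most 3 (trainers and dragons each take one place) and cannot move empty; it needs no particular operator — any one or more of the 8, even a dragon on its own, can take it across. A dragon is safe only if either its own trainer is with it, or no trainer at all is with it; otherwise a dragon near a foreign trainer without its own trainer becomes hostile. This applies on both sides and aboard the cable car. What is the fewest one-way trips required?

9

Counting alone: each trip to the upper station takes at most 3 across and each return brings at least 1 back, so after t trips out (and t−1 returns) at most 3t − (t−1) of the 8 are across; that first reaches 8 at t = 4, so at least 7 crossings are needed.
The safety rule pushes this higher. Following every safe sequence of crossings, the most of the 8 that can be at the upper station as the cable car arrives there on crossing 7 is 7 — never all 8.
So no plan with fewer than 9 crossings exists, and this one achieves 9:
1. dragon 3 and trainer 3 cross → the upper station.
2. trainer 3 crosses ← the lower station.
3. dragon 2, trainer 2, and trainer 3 cross → the upper station.
4. dragon 3 and trainer 3 cross ← the lower station.
5. trainer 1, trainer 3, and trainer 4 cross → the upper station.
6. dragon 2 crosses ← the lower station.
7. dragon 2 and dragon 3 cross → the upper station.
8. dragon 3 crosses ← the lower station.
9. dragon 1, dragon 3, and dragon 4 cross → the upper station.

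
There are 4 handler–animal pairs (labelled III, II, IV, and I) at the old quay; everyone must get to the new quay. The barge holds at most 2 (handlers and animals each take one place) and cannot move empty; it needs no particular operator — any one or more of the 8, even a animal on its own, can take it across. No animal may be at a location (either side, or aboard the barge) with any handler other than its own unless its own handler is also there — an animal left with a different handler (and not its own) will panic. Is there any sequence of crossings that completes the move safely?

Following every safe sequence of crossings from the start, the most of the 8 that can be at the new quay as the barge arrives there on crossings 1, 3, 5 is 2, 3, 4 respectively; the best ever achieved is 4 of 8.
From crossing 7 on, no configuration arises that was not already reachable earlier: only 44 distinct safe configurations (who is on which side, and where the barge is) can ever be reached, none of them has everyone across, and every continuation just revisits them. So no valid plan exists.

No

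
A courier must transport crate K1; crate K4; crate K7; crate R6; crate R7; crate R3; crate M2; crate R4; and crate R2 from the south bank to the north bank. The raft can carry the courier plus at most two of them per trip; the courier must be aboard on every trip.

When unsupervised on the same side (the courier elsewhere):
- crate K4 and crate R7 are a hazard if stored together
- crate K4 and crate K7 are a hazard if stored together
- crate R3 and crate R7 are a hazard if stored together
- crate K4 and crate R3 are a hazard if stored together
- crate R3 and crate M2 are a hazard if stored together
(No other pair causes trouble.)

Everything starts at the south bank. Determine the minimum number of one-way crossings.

Counting alone: the courier can take at most 2 across per trip to the north bank, so moving all 9 needs at least 5 loaded trips out, with a return between consecutive ones — at least 9 crossings.
The safety rule pushes this higher. Following every safe sequence of crossings, the most of the 9 that can be at the north bank as the raft arrives there on crossings 9, 11, 13 is 6, 7, 8 respectively — never all 9.
So no plan with fewer than 15 crossings exists, and this one achieves 15:
1. Courier goes to the north bank with crate K4 and crate R3.  [the south bank: crate K1, crate K7, crate M2, crate R2, crate R4, crate R6, crate R7 | the north bank: crate K4, crate R3]
2. Courier goes back to the south bank with crate K4.  [the south bank: crate K1, crate K4, crate K7, crate M2, crate R2, crate R4, crate R6, crate R7 | the north bank: crate R3]
3. Courier goes to the north bank with crate K1 and crate K4.  [the south bank: crate K7, crate M2, crate R2, crate R4, crate R6, crate R7 | the north bank: crate K1, crate K4, crate R3]
4. Courier goes back to the south bank with crate K4.  [the south bank: crate K4, crate K7, crate M2, crate R2, crate R4, crate R6, crate R7 | the north bank: crate K1, crate R3]
5. Courier goes to the north bank with crate K4 and crate K7.  [the south bank: crate M2, crate R2, crate R4, crate R6, crate R7 | the north bank: crate K1, crate K4, crate K7, crate R3]
6. Courier goes back to the south bank with crate K4.  [the south bank: crate K4, crate M2, crate R2, crate R4, crate R6, crate R7 | the north bank: crate K1, crate K7, crate R3]
7. Courier goes to the north bank with crate K4 and crate R6.  [the south bank: crate M2, crate R2, crate R4, crate R7 | the north bank: crate K1, crate K4, crate K7, crate R3, crate R6]
8. Courier goes back to the south bank with crate K4.  [the south bank: crate K4, crate M2, crate R2, crate R4, crate R7 | the north bank: crate K1, crate K7, crate R3, crate R6]
9. Courier goes to the north bank with crate K4 and crate R4.  [the south bank: crate M2, crate R2, crate R7 | the north bank: crate K1, crate K4, crate K7, crate R3, crate R4, crate R6]
10. Courier goes back to the south bank with crate K4.  [the south bank: crate K4, crate M2, crate R2, crate R7 | the north bank: crate K1, crate K7, crate R3, crate R4, crate R6]
11. Courier goes to the north bank with crate K4 and crate R2.  [the south bank: crate M2, crate R7 | the north bank: crate K1, crate K4, crate K7, crate R2, crate R3, crate R4, crate R6]
12. Courier goes back to the south bank with crate K4.  [the south bank: crate K4, crate M2, crate R7 | the north bank: crate K1, crate K7, crate R2, crate R3, crate R4, crate R6]
13. Courier goes to the north bank with crate M2 and crate R7.  [the south bank: crate K4 | the north bank: crate K1, crate K7, crate M2, crate R2, crate R3, crate R4, crate R6, crate R7]
14. Courier goes back to the south bank with crate R3.  [the south bank: crate K4, crate R3 | the north bank: crate K1, crate K7, crate M2, crate R2, crate R4, crate R6, crate R7]
15. Courier goes to the north bank with crate K4 and crate R3.  [the south bank: — | the north bank: crate K1, crate K4, crate K7, crate M2, crate R2, crate R3, crate R4, crate R6, crate R7]

15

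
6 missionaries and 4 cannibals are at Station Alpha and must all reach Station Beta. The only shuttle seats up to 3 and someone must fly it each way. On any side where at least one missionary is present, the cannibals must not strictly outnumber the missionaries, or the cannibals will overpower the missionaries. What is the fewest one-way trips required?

Counting alone: each trip to Station Beta takes at most 3 across and each return brings at least 1 back, so after t trips out (and t−1 returns) at most 3t − (t−1) of the 10 are across; that first reaches 10 at t = 5, so at least 9 crossings are needed.
The plan below uses exactly 9 crossings, so it is optimal:
1. 2 cannibals → Station Beta.  (Station Alpha: 6M 2C; Station Beta: 0M 2C)
2. 1 cannibal ← Station Alpha.  (Station Alpha: 6M 3C; Station Beta: 0M 1C)
3. 3 cannibals → Station Beta.  (Station Alpha: 6M 0C; Station Beta: 0M 4C)
4. 1 cannibal ← Station Alpha.  (Station Alpha: 6M 1C; Station Beta: 0M 3C)
5. 3 missionaries → Station Beta.  (Station Alpha: 3M 1C; Station Beta: 3M 3C)
6. 1 cannibal ← Station Alpha.  (Station Alpha: 3M 2C; Station Beta: 3M 2C)
7. 1 missionary and 2 cannibals → Station Beta.  (Station Alpha: 2M 0C; Station Beta: 4M 4C)
8. 1 cannibal ← Station Alpha.  (Station Alpha: 2M 1C; Station Beta: 4M 3C)
9. 2 missionaries and 1 cannibal → Station Beta.  (Station Alpha: 0M 0C; Station Beta: 6M 4C)

9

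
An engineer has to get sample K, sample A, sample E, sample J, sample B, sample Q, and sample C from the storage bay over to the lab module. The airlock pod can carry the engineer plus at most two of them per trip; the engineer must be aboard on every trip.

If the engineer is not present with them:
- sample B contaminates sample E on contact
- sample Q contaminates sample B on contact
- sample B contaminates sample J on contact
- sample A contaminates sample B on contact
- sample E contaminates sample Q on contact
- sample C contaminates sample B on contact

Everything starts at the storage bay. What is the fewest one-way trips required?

11

Counting alone: the engineer can take at most 2 across per trip to the lab module, so moving all 7 needs at least 4 loaded trips out, with a return between consecutive ones — at least 7 crossings.
The safety rule pushes this higher. Following every safe sequence of crossings, the most of the 7 that can be at the lab module as the airlock pod arrives there on crossings 7, 9 is 5, 6 respectively — never all 7.
So no plan with fewer than 11 crossings exists, and this one achieves 11:
1. Engineer goes to the lab module with sample B and sample E.
2. Engineer goes back to the storage bay with sample E.
3. Engineer goes to the lab module with sample E and sample K.
4. Engineer goes back to the storage bay with sample E.
5. Engineer goes to the lab module with sample A and sample E.
6. Engineer goes back to the storage bay with sample B.
7. Engineer goes to the lab module with sample B and sample J.
8. Engineer goes back to the storage bay with sample B.
9. Engineer goes to the lab module with sample B and sample C.
10. Engineer goes back to the storage bay with sample B.
11. Engineer goes to the lab module with sample B and sample Q.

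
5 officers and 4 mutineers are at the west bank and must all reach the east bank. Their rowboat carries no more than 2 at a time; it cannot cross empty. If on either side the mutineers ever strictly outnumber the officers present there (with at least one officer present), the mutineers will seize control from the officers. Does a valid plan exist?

1. 2 mutineers → the east bank.  (the west bank: 5O 2M; the east bank: 0O 2M)
2. 1 mutineer ← the west bank.  (the west bank: 5O 3M; the east bank: 0O 1M)
3. 2 mutineers → the east bank.  (the west bank: 5O 1M; the east bank: 0O 3M)
4. 1 mutineer ← the west bank.  (the west bank: 5O 2M; the east bank: 0O 2M)
5. 2 officers → the east bank.  (the west bank: 3O 2M; the east bank: 2O 2M)
6. 1 mutineer ← the west bank.  (the west bank: 3O 3M; the east bank: 2O 1M)
7. 1 officer and 1 mutineer → the east bank.  (the west bank: 2O 2M; the east bank: 3O 2M)
8. 1 officer ← the west bank.  (the west bank: 3O 2M; the east bank: 2O 2M)
9. 1 officer and 1 mutineer → the east bank.  (the west bank: 2O 1M; the east bank: 3O 3M)
10. 1 mutineer ← the west bank.  (the west bank: 2O 2M; the east bank: 3O 2M)
11. 1 officer and 1 mutineer → the east bank.  (the west bank: 1O 1M; the east bank: 4O 3M)
12. 1 officer ← the west bank.  (the west bank: 2O 1M; the east bank: 3O 3M)
13. 1 officer and 1 mutineer → the east bank.  (the west bank: 1O 0M; the east bank: 4O 4M)
14. 1 mutineer ← the west bank.  (the west bank: 1O 1M; the east bank: 4O 3M)
15. 1 officer and 1 mutineer → the east bank.  (the west bank: 0O 0M; the east bank: 5O 4M)

Yes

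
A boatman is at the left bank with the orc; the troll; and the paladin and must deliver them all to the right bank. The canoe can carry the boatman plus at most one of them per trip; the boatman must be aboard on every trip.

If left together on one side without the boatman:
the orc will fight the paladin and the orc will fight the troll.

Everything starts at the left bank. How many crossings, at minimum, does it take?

Counting alone: the boatman can take at most 1 across per trip to the right bank, so moving all 3 needs at least 3 loaded trips out, with a return between consecutive ones — at least 5 crossings.
The safety rule pushes this higher. Following every safe sequence of crossings, the most of the 3 that can be at the right bank as the canoe arrives there on crossing 5 is 2 — never all 3.
So no plan with fewer than 7 crossings exists, and this one achieves 7:
1. Boatman goes to the right bank with the orc.
2. Boatman goes back to the left bank alone.
3. Boatman goes to the right bank with the troll.
4. Boatman goes back to the left bank with the orc.
5. Boatman goes to the right bank with the paladin.
6. Boatman goes back to the left bank alone.
7. Boatman goes to the right bank with the orc.

7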